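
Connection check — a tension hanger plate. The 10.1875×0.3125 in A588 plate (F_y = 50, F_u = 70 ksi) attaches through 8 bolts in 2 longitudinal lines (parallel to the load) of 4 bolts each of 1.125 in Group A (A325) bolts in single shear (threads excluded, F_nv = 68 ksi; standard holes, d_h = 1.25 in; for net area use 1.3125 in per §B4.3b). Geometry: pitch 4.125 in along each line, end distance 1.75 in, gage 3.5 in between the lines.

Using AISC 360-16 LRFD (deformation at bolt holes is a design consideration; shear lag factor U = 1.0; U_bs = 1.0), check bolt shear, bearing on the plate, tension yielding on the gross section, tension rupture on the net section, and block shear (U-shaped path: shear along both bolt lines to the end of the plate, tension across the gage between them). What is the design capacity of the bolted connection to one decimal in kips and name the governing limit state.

Bolt shear: A_b = π(1.125)²/4 = 0.99402 in². φR_n = 0.75 × 68 × 0.99402 × 8 × 1 = 405.6 kips.
Bearing (0.3125 in plate, F_u = 70 ksi): end bolts L_c = 1.75 − 1.25/2 = 1.125, R_n = min(1.2×1.125×0.3125×70, 2.4×1.125×0.3125×70) = 29.531 kips/bolt; interior L_c = 4.125 − 1.25 = 2.875, R_n = 59.063 kips/bolt. φR_n = 0.75 × (2×29.531 + 6×59.063) = 310.1 kips.
Tension yield (gross): A_g = 10.1875×0.3125 = 3.1836 in². φR_n = 0.90 × 50 × 3.1836 = 143.3 kips.
Tension rupture (net): A_n = (10.1875 − 2×1.3125)×0.3125 = 2.3633 in² (U = 1.0, A_e = A_n). φR_n = 0.75 × 70 × 2.3633 = 124.1 kips.
Block shear: shear path 2×[1.75+3×4.125] = 2×14.125 in, A_gv = 8.8281, A_nv = 2×(14.125 − 3.5×1.3125)×0.3125 = 5.957 in²; tension across gage: (3.5 − 1×1.3125)×0.3125 = 0.68359 in². R_n = min(0.6×70×5.957, 0.6×50×8.8281) + 1.0×70×0.68359 = min(250.19, 264.84) + 47.851 = 298.04 kips. φR_n = 0.75 × 298.04 = 223.5 kips.
Governing: min(405.6, 310.1, 143.3, 124.1, 223.5) = 124.1 kips → net-section rupture.

124.1 kips (net-section rupture governs)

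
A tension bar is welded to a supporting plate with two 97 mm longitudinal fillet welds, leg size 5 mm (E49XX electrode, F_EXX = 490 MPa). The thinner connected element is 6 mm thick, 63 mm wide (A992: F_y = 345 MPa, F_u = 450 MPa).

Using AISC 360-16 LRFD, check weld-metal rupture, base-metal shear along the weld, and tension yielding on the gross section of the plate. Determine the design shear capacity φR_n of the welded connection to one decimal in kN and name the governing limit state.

Weld metal: throat = 0.707×5 = 3.535 mm, L = 2×97 = 194 mm. φR_n = 0.75 × 0.6 × 490 × 3.535 × 194 = 151.2 kN.
Base metal shear (6 mm plate): yield φR_n = 1.0×0.6×345×6×194 = 240.9 kN; rupture φR_n = 0.75×0.6×450×6×194 = 235.7 kN; take 235.7 kN (rupture).
Tension yield (gross): A_g = 63×6 = 378 mm². φR_n = 0.90 × 345 × 378 = 117.4 kN.
Governing: min(151.2, 235.7, 117.4) = 117.4 kN → gross-section yield.

117.4 kN (gross-section yield governs)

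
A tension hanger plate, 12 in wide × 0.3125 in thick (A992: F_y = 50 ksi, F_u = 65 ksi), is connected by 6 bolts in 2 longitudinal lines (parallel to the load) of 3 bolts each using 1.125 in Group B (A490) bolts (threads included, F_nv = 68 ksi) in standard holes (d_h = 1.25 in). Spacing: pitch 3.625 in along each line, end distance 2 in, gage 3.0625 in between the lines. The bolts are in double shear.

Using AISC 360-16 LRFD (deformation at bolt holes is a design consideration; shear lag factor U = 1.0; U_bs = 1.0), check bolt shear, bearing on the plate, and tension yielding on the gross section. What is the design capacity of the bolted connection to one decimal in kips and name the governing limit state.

168.8 kips (gross-section yield governs)

Bolt shear: A_b = π(1.125)²/4 = 0.99402 in². φR_n = 0.75 × 68 × 0.99402 × 6 × 2 = 608.3 kips.
Bearing (0.3125 in plate, F_u = 65 ksi): end bolts L_c = 2 − 1.25/2 = 1.375, R_n = min(1.2×1.375×0.3125×65, 2.4×1.125×0.3125×65) = 33.516 kips/bolt; interior L_c = 3.625 − 1.25 = 2.375, R_n = 54.844 kips/bolt. φR_n = 0.75 × (2×33.516 + 4×54.844) = 214.8 kips.
Tension yield (gross): A_g = 12×0.3125 = 3.75 in². φR_n = 0.90 × 50 × 3.75 = 168.8 kips.
Governing: min(608.3, 214.8, 168.8) = 168.8 kips → gross-section yield.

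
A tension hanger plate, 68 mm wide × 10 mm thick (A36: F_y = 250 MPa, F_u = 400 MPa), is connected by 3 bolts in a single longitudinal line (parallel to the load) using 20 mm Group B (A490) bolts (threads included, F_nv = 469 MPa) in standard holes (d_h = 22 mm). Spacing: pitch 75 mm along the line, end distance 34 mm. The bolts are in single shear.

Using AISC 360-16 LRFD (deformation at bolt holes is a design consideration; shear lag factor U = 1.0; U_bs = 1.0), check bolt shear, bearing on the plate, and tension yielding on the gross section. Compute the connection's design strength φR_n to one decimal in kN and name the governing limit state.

153.0 kN (gross-section yield governs)

Bolt shear: A_b = π(20)²/4 = 314.16 mm². φR_n = 0.75 × 469 × 314.16 × 3 × 1 = 331.5 kN.
Bearing (10 mm plate, F_u = 400 MPa): end bolts L_c = 34 − 22/2 = 23, R_n = min(1.2×23×10×400, 2.4×20×10×400) = 110.4 kN/bolt; interior L_c = 75 − 22 = 53, R_n = 192 kN/bolt. φR_n = 0.75 × (1×110.4 + 2×192) = 370.8 kN.
Tension yield (gross): A_g = 68×10 = 680 mm². φR_n = 0.90 × 250 × 680 = 153.0 kN.
Governing: min(331.5, 370.8, 153.0) = 153.0 kN → gross-section yield.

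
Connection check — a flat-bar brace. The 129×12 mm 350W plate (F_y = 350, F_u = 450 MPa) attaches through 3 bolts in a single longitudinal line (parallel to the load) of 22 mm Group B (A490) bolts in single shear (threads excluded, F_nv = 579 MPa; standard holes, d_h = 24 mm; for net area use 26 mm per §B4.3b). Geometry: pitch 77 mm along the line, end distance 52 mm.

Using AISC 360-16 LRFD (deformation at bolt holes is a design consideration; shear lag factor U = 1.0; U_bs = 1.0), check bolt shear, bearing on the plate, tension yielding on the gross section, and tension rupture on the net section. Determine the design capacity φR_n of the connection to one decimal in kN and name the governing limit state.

417.2 kN (net-section rupture governs)

Bolt shear: A_b = π(22)²/4 = 380.13 mm². φR_n = 0.75 × 579 × 380.13 × 3 × 1 = 495.2 kN.
Bearing (12 mm plate, F_u = 450 MPa): end bolts L_c = 52 − 24/2 = 40, R_n = min(1.2×40×12×450, 2.4×22×12×450) = 259.2 kN/bolt; interior L_c = 77 − 24 = 53, R_n = 285.12 kN/bolt. φR_n = 0.75 × (1×259.2 + 2×285.12) = 622.1 kN.
Tension yield (gross): A_g = 129×12 = 1548 mm². φR_n = 0.90 × 350 × 1548 = 487.6 kN.
Tension rupture (net): A_n = (129 − 1×26)×12 = 1236 mm² (U = 1.0, A_e = A_n). φR_n = 0.75 × 450 × 1236 = 417.2 kN.
Governing: min(495.2, 622.1, 487.6, 417.2) = 417.2 kN → net-section rupture.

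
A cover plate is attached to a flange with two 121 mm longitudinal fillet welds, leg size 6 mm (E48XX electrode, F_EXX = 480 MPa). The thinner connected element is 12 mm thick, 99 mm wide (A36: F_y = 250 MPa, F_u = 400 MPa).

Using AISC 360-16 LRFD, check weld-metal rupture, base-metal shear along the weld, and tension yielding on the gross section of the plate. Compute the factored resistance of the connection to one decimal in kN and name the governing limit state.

Weld metal: throat = 0.707×6 = 4.242 mm, L = 2×121 = 242 mm. φR_n = 0.75 × 0.6 × 480 × 4.242 × 242 = 221.7 kN.
Base metal shear (12 mm plate): yield φR_n = 1.0×0.6×250×12×242 = 435.6 kN; rupture φR_n = 0.75×0.6×400×12×242 = 522.7 kN; take 435.6 kN (yield).
Tension yield (gross): A_g = 99×12 = 1188 mm². φR_n = 0.90 × 250 × 1188 = 267.3 kN.
Governing: min(221.7, 435.6, 267.3) = 221.7 kN → weld metal.

221.7 kN (weld metal governs)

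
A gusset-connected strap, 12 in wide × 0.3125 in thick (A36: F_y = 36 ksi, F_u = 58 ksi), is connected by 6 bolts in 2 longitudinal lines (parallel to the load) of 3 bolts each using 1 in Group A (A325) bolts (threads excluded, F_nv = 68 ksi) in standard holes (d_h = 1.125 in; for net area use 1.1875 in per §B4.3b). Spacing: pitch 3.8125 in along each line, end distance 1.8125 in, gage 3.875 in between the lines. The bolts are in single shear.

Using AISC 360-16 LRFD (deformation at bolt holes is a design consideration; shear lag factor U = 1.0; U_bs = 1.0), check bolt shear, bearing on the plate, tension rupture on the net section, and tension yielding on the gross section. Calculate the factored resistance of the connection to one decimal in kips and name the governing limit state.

Bolt shear: A_b = π(1)²/4 = 0.7854 in². φR_n = 0.75 × 68 × 0.7854 × 6 × 1 = 240.3 kips.
Bearing (0.3125 in plate, F_u = 58 ksi): end bolts L_c = 1.8125 − 1.125/2 = 1.25, R_n = min(1.2×1.25×0.3125×58, 2.4×1×0.3125×58) = 27.188 kips/bolt; interior L_c = 3.8125 − 1.125 = 2.6875, R_n = 43.5 kips/bolt. φR_n = 0.75 × (2×27.188 + 4×43.5) = 171.3 kips.
Tension rupture (net): A_n = (12 − 2×1.1875)×0.3125 = 3.0078 in² (U = 1.0, A_e = A_n). φR_n = 0.75 × 58 × 3.0078 = 130.8 kips.
Tension yield (gross): A_g = 12×0.3125 = 3.75 in². φR_n = 0.90 × 36 × 3.75 = 121.5 kips.
Governing: min(240.3, 171.3, 130.8, 121.5) = 121.5 kips → gross-section yield.

121.5 kips (gross-section yield governs)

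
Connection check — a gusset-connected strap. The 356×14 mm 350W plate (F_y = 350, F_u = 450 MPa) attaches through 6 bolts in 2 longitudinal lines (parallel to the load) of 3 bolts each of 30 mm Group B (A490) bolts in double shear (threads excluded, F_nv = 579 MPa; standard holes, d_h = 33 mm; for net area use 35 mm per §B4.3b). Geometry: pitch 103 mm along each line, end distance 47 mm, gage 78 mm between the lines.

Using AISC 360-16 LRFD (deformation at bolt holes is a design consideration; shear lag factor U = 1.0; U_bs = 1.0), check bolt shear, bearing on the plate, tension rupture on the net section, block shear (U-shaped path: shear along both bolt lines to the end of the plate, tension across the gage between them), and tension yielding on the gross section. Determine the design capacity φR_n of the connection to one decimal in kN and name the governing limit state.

1141.6 kN (block shear governs)

Bolt shear: A_b = π(30)²/4 = 706.86 mm². φR_n = 0.75 × 579 × 706.86 × 6 × 2 = 3683.4 kN.
Bearing (14 mm plate, F_u = 450 MPa): end bolts L_c = 47 − 33/2 = 30.5, R_n = min(1.2×30.5×14×450, 2.4×30×14×450) = 230.58 kN/bolt; interior L_c = 103 − 33 = 70, R_n = 453.6 kN/bolt. φR_n = 0.75 × (2×230.58 + 4×453.6) = 1706.7 kN.
Tension rupture (net): A_n = (356 − 2×35)×14 = 4004 mm² (U = 1.0, A_e = A_n). φR_n = 0.75 × 450 × 4004 = 1351.4 kN.
Block shear: shear path 2×[47+2×103] = 2×253 mm, A_gv = 7084, A_nv = 2×(253 − 2.5×35)×14 = 4634 mm²; tension across gage: (78 − 1×35)×14 = 602 mm². R_n = min(0.6×450×4634, 0.6×350×7084) + 1.0×450×602 = min(1251.2, 1487.6) + 270.9 = 1522.1 kN. φR_n = 0.75 × 1522.1 = 1141.6 kN.
Tension yield (gross): A_g = 356×14 = 4984 mm². φR_n = 0.90 × 350 × 4984 = 1570.0 kN.
Governing: min(3683.4, 1706.7, 1351.4, 1141.6, 1570.0) = 1141.6 kN → block shear.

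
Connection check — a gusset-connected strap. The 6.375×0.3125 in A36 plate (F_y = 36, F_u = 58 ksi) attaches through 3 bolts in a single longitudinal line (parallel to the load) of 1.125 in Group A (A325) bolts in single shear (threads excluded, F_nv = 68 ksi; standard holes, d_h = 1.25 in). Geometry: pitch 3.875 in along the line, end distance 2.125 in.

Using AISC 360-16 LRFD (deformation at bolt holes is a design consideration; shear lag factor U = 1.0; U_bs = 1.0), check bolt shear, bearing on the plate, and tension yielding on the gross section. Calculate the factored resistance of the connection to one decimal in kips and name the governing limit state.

64.5 kips (gross-section yield governs)

Bolt shear: A_b = π(1.125)²/4 = 0.99402 in². φR_n = 0.75 × 68 × 0.99402 × 3 × 1 = 152.1 kips.
Bearing (0.3125 in plate, F_u = 58 ksi): end bolts L_c = 2.125 − 1.25/2 = 1.5, R_n = min(1.2×1.5×0.3125×58, 2.4×1.125×0.3125×58) = 32.625 kips/bolt; interior L_c = 3.875 − 1.25 = 2.625, R_n = 48.938 kips/bolt. φR_n = 0.75 × (1×32.625 + 2×48.938) = 97.9 kips.
Tension yield (gross): A_g = 6.375×0.3125 = 1.9922 in². φR_n = 0.90 × 36 × 1.9922 = 64.5 kips.
Governing: min(152.1, 97.9, 64.5) = 64.5 kips → gross-section yield.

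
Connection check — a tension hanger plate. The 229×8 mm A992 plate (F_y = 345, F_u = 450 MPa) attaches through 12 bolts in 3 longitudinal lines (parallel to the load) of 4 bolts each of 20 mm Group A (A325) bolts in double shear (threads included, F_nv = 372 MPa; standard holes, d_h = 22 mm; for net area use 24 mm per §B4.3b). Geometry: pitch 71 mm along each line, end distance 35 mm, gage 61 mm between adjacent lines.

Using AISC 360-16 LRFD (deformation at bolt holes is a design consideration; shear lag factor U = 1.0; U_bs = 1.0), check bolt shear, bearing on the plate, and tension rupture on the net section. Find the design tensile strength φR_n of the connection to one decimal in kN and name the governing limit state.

Bolt shear: A_b = π(20)²/4 = 314.16 mm². φR_n = 0.75 × 372 × 314.16 × 12 × 2 = 2103.6 kN.
Bearing (8 mm plate, F_u = 450 MPa): end bolts L_c = 35 − 22/2 = 24, R_n = min(1.2×24×8×450, 2.4×20×8×450) = 103.68 kN/bolt; interior L_c = 71 − 22 = 49, R_n = 172.8 kN/bolt. φR_n = 0.75 × (3×103.68 + 9×172.8) = 1399.7 kN.
Tension rupture (net): A_n = (229 − 3×24)×8 = 1256 mm² (U = 1.0, A_e = A_n). φR_n = 0.75 × 450 × 1256 = 423.9 kN.
Governing: min(2103.6, 1399.7, 423.9) = 423.9 kN → net-section rupture.

423.9 kN (net-section rupture governs)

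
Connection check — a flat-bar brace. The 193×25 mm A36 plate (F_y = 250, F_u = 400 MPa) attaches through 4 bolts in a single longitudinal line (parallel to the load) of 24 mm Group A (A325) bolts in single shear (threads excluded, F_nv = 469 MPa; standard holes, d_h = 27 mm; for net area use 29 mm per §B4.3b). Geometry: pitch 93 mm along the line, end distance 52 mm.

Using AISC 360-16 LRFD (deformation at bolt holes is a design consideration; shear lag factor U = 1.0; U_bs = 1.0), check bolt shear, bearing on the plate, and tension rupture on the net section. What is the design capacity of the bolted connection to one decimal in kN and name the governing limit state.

Bolt shear: A_b = π(24)²/4 = 452.39 mm². φR_n = 0.75 × 469 × 452.39 × 4 × 1 = 636.5 kN.
Bearing (25 mm plate, F_u = 400 MPa): end bolts L_c = 52 − 27/2 = 38.5, R_n = min(1.2×38.5×25×400, 2.4×24×25×400) = 462 kN/bolt; interior L_c = 93 − 27 = 66, R_n = 576 kN/bolt. φR_n = 0.75 × (1×462 + 3×576) = 1642.5 kN.
Tension rupture (net): A_n = (193 − 1×29)×25 = 4100 mm² (U = 1.0, A_e = A_n). φR_n = 0.75 × 400 × 4100 = 1230.0 kN.
Governing: min(636.5, 1642.5, 1230.0) = 636.5 kN → bolt shear.

636.5 kN (bolt shear governs)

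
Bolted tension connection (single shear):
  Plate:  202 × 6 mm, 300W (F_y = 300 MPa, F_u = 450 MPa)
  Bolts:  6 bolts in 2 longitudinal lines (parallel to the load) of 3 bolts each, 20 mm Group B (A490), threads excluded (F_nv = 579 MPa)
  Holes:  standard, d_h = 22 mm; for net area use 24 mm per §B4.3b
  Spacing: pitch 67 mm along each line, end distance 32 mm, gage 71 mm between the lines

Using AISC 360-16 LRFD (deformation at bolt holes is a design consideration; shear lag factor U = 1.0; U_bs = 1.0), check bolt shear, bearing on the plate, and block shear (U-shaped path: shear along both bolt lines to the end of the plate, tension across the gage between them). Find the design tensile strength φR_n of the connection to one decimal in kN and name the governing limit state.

Bolt shear: A_b = π(20)²/4 = 314.16 mm². φR_n = 0.75 × 579 × 314.16 × 6 × 1 = 818.5 kN.
Bearing (6 mm plate, F_u = 450 MPa): end bolts L_c = 32 − 22/2 = 21, R_n = min(1.2×21×6×450, 2.4×20×6×450) = 68.04 kN/bolt; interior L_c = 67 − 22 = 45, R_n = 129.6 kN/bolt. φR_n = 0.75 × (2×68.04 + 4×129.6) = 490.9 kN.
Block shear: shear path 2×[32+2×67] = 2×166 mm, A_gv = 1992, A_nv = 2×(166 − 2.5×24)×6 = 1272 mm²; tension across gage: (71 − 1×24)×6 = 282 mm². R_n = min(0.6×450×1272, 0.6×300×1992) + 1.0×450×282 = min(343.44, 358.56) + 126.9 = 470.34 kN. φR_n = 0.75 × 470.34 = 352.8 kN.
Governing: min(818.5, 490.9, 352.8) = 352.8 kN → block shear.

352.8 kN (block shear governs)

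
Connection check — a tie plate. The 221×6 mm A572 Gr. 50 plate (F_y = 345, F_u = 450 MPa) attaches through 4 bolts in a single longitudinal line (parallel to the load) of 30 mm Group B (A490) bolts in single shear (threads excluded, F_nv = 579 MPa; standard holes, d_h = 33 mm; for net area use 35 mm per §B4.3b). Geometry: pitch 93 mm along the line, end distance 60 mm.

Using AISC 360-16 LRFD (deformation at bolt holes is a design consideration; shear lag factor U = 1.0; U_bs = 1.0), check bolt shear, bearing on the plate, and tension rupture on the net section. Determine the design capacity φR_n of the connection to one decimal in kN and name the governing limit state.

Bolt shear: A_b = π(30)²/4 = 706.86 mm². φR_n = 0.75 × 579 × 706.86 × 4 × 1 = 1227.8 kN.
Bearing (6 mm plate, F_u = 450 MPa): end bolts L_c = 60 − 33/2 = 43.5, R_n = min(1.2×43.5×6×450, 2.4×30×6×450) = 140.94 kN/bolt; interior L_c = 93 − 33 = 60, R_n = 194.4 kN/bolt. φR_n = 0.75 × (1×140.94 + 3×194.4) = 543.1 kN.
Tension rupture (net): A_n = (221 − 1×35)×6 = 1116 mm² (U = 1.0, A_e = A_n). φR_n = 0.75 × 450 × 1116 = 376.7 kN.
Governing: min(1227.8, 543.1, 376.7) = 376.7 kN → net-section rupture.

376.7 kN (net-section rupture governs)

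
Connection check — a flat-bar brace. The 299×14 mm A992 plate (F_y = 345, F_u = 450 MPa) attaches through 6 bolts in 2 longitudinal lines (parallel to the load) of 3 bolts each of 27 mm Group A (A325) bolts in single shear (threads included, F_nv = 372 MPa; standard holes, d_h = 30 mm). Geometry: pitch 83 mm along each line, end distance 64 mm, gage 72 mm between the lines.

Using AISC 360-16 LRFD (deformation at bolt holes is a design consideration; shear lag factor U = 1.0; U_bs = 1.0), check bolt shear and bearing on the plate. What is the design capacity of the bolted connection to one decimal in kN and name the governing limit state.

Bolt shear: A_b = π(27)²/4 = 572.56 mm². φR_n = 0.75 × 372 × 572.56 × 6 × 1 = 958.5 kN.
Bearing (14 mm plate, F_u = 450 MPa): end bolts L_c = 64 − 30/2 = 49, R_n = min(1.2×49×14×450, 2.4×27×14×450) = 370.44 kN/bolt; interior L_c = 83 − 30 = 53, R_n = 400.68 kN/bolt. φR_n = 0.75 × (2×370.44 + 4×400.68) = 1757.7 kN.
Governing: min(958.5, 1757.7) = 958.5 kN → bolt shear.

958.5 kN (bolt shear governs)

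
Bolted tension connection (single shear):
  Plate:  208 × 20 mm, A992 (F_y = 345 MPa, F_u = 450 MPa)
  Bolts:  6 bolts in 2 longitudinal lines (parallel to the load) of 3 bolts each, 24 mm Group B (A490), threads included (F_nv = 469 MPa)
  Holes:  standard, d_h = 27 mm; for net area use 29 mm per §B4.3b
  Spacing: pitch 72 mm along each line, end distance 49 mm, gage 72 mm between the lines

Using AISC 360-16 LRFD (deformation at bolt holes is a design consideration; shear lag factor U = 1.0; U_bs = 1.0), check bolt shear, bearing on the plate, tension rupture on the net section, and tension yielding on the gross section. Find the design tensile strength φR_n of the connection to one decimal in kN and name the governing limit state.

Bolt shear: A_b = π(24)²/4 = 452.39 mm². φR_n = 0.75 × 469 × 452.39 × 6 × 1 = 954.8 kN.
Bearing (20 mm plate, F_u = 450 MPa): end bolts L_c = 49 − 27/2 = 35.5, R_n = min(1.2×35.5×20×450, 2.4×24×20×450) = 383.4 kN/bolt; interior L_c = 72 − 27 = 45, R_n = 486 kN/bolt. φR_n = 0.75 × (2×383.4 + 4×486) = 2033.1 kN.
Tension rupture (net): A_n = (208 − 2×29)×20 = 3000 mm² (U = 1.0, A_e = A_n). φR_n = 0.75 × 450 × 3000 = 1012.5 kN.
Tension yield (gross): A_g = 208×20 = 4160 mm². φR_n = 0.90 × 345 × 4160 = 1291.7 kN.
Governing: min(954.8, 2033.1, 1012.5, 1291.7) = 954.8 kN → bolt shear.

954.8 kN (bolt shear governs)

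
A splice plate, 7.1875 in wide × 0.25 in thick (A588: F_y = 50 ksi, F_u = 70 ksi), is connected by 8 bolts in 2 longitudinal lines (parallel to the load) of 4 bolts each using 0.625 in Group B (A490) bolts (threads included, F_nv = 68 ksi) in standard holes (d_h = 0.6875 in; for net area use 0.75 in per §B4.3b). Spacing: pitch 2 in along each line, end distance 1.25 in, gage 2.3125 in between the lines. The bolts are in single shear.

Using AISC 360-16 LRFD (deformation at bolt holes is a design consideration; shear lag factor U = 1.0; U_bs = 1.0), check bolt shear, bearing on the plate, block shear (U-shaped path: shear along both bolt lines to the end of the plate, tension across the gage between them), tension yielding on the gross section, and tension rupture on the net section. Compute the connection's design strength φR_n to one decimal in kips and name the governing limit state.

74.6 kips (net-section rupture governs)

Bolt shear: A_b = π(0.625)²/4 = 0.3068 in². φR_n = 0.75 × 68 × 0.3068 × 8 × 1 = 125.2 kips.
Bearing (0.25 in plate, F_u = 70 ksi): end bolts L_c = 1.25 − 0.6875/2 = 0.90625, R_n = min(1.2×0.90625×0.25×70, 2.4×0.625×0.25×70) = 19.031 kips/bolt; interior L_c = 2 − 0.6875 = 1.3125, R_n = 26.25 kips/bolt. φR_n = 0.75 × (2×19.031 + 6×26.25) = 146.7 kips.
Block shear: shear path 2×[1.25+3×2] = 2×7.25 in, A_gv = 3.625, A_nv = 2×(7.25 − 3.5×0.75)×0.25 = 2.3125 in²; tension across gage: (2.3125 − 1×0.75)×0.25 = 0.39063 in². R_n = min(0.6×70×2.3125, 0.6×50×3.625) + 1.0×70×0.39063 = min(97.125, 108.75) + 27.344 = 124.47 kips. φR_n = 0.75 × 124.47 = 93.4 kips.
Tension yield (gross): A_g = 7.1875×0.25 = 1.7969 in². φR_n = 0.90 × 50 × 1.7969 = 80.9 kips.
Tension rupture (net): A_n = (7.1875 − 2×0.75)×0.25 = 1.4219 in² (U = 1.0, A_e = A_n). φR_n = 0.75 × 70 × 1.4219 = 74.6 kips.
Governing: min(125.2, 146.7, 93.4, 80.9, 74.6) = 74.6 kips → net-section rupture.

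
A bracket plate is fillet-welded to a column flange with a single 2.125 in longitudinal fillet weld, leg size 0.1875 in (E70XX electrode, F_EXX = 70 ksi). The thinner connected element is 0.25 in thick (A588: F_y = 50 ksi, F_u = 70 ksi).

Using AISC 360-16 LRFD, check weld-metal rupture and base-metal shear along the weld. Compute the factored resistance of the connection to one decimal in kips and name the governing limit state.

Weld metal: throat = 0.707×0.1875 = 0.13256 in, L = 2.125 in. φR_n = 0.75 × 0.6 × 70 × 0.13256 × 2.125 = 8.9 kips.
Base metal shear (0.25 in plate): yield φR_n = 1.0×0.6×50×0.25×2.125 = 15.9 kips; rupture φR_n = 0.75×0.6×70×0.25×2.125 = 16.7 kips; take 15.9 kips (yield).
Governing: min(8.9, 15.9) = 8.9 kips → weld metal.

8.9 kips (weld metal governs)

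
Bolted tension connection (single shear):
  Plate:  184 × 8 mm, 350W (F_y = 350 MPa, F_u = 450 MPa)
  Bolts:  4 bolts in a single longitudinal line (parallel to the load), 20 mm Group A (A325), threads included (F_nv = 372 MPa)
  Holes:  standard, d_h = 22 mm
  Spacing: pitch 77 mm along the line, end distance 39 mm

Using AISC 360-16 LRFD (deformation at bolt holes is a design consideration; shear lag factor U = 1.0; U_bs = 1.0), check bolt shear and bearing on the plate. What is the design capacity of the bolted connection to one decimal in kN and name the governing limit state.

350.6 kN (bolt shear governs)

Bolt shear: A_b = π(20)²/4 = 314.16 mm². φR_n = 0.75 × 372 × 314.16 × 4 × 1 = 350.6 kN.
Bearing (8 mm plate, F_u = 450 MPa): end bolts L_c = 39 − 22/2 = 28, R_n = min(1.2×28×8×450, 2.4×20×8×450) = 120.96 kN/bolt; interior L_c = 77 − 22 = 55, R_n = 172.8 kN/bolt. φR_n = 0.75 × (1×120.96 + 3×172.8) = 479.5 kN.
Governing: min(350.6, 479.5) = 350.6 kN → bolt shear.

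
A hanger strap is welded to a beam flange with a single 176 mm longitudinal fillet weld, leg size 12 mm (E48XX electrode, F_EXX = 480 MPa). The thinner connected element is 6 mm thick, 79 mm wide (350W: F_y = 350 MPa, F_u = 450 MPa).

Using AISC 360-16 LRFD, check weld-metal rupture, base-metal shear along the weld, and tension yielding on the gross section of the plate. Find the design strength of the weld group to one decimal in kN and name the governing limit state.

Weld metal: throat = 0.707×12 = 8.484 mm, L = 176 mm. φR_n = 0.75 × 0.6 × 480 × 8.484 × 176 = 322.5 kN.
Base metal shear (6 mm plate): yield φR_n = 1.0×0.6×350×6×176 = 221.8 kN; rupture φR_n = 0.75×0.6×450×6×176 = 213.8 kN; take 213.8 kN (rupture).
Tension yield (gross): A_g = 79×6 = 474 mm². φR_n = 0.90 × 350 × 474 = 149.3 kN.
Governing: min(322.5, 213.8, 149.3) = 149.3 kN → gross-section yield.

149.3 kN (gross-section yield governs)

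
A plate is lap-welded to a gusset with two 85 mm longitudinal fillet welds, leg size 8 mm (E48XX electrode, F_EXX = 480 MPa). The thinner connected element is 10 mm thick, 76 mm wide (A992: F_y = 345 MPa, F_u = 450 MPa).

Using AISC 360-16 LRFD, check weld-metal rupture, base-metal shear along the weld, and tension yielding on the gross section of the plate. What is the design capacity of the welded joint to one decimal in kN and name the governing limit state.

Weld metal: throat = 0.707×8 = 5.656 mm, L = 2×85 = 170 mm. φR_n = 0.75 × 0.6 × 480 × 5.656 × 170 = 207.7 kN.
Base metal shear (10 mm plate): yield φR_n = 1.0×0.6×345×10×170 = 351.9 kN; rupture φR_n = 0.75×0.6×450×10×170 = 344.3 kN; take 344.3 kN (rupture).
Tension yield (gross): A_g = 76×10 = 760 mm². φR_n = 0.90 × 345 × 760 = 236.0 kN.
Governing: min(207.7, 344.3, 236.0) = 207.7 kN → weld metal.

207.7 kN (weld metal governs)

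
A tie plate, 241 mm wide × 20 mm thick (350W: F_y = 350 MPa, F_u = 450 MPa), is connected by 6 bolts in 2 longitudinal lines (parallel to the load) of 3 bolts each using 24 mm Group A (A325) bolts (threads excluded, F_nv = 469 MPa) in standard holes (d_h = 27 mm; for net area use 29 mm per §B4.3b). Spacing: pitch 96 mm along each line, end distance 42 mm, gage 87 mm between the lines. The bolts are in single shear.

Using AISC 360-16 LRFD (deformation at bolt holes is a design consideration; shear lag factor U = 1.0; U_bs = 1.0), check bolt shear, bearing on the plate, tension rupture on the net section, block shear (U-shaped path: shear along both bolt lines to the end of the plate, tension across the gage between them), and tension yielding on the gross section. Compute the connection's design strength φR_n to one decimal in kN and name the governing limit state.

Bolt shear: A_b = π(24)²/4 = 452.39 mm². φR_n = 0.75 × 469 × 452.39 × 6 × 1 = 954.8 kN.
Bearing (20 mm plate, F_u = 450 MPa): end bolts L_c = 42 − 27/2 = 28.5, R_n = min(1.2×28.5×20×450, 2.4×24×20×450) = 307.8 kN/bolt; interior L_c = 96 − 27 = 69, R_n = 518.4 kN/bolt. φR_n = 0.75 × (2×307.8 + 4×518.4) = 2016.9 kN.
Tension rupture (net): A_n = (241 − 2×29)×20 = 3660 mm² (U = 1.0, A_e = A_n). φR_n = 0.75 × 450 × 3660 = 1235.3 kN.
Block shear: shear path 2×[42+2×96] = 2×234 mm, A_gv = 9360, A_nv = 2×(234 − 2.5×29)×20 = 6460 mm²; tension across gage: (87 − 1×29)×20 = 1160 mm². R_n = min(0.6×450×6460, 0.6×350×9360) + 1.0×450×1160 = min(1744.2, 1965.6) + 522 = 2266.2 kN. φR_n = 0.75 × 2266.2 = 1699.7 kN.
Tension yield (gross): A_g = 241×20 = 4820 mm². φR_n = 0.90 × 350 × 4820 = 1518.3 kN.
Governing: min(954.8, 2016.9, 1235.3, 1699.7, 1518.3) = 954.8 kN → bolt shear.

954.8 kN (bolt shear governs)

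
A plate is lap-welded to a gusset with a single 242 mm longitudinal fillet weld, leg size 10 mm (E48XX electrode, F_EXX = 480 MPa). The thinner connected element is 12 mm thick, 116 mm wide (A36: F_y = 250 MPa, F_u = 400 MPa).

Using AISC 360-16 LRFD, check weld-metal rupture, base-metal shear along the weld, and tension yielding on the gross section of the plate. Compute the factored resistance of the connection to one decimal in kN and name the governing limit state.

Weld metal: throat = 0.707×10 = 7.07 mm, L = 242 mm. φR_n = 0.75 × 0.6 × 480 × 7.07 × 242 = 369.6 kN.
Base metal shear (12 mm plate): yield φR_n = 1.0×0.6×250×12×242 = 435.6 kN; rupture φR_n = 0.75×0.6×400×12×242 = 522.7 kN; take 435.6 kN (yield).
Tension yield (gross): A_g = 116×12 = 1392 mm². φR_n = 0.90 × 250 × 1392 = 313.2 kN.
Governing: min(369.6, 435.6, 313.2) = 313.2 kN → gross-section yield.

313.2 kN (gross-section yield governs)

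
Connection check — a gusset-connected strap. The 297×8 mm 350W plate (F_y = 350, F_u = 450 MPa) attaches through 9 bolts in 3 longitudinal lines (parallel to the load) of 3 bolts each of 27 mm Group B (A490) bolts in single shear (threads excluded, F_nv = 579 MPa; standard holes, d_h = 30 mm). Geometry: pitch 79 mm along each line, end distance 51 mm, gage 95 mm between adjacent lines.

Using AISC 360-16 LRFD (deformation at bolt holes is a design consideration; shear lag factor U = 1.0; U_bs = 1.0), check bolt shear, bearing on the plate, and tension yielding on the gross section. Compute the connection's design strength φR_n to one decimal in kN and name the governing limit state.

Bolt shear: A_b = π(27)²/4 = 572.56 mm². φR_n = 0.75 × 579 × 572.56 × 9 × 1 = 2237.7 kN.
Bearing (8 mm plate, F_u = 450 MPa): end bolts L_c = 51 − 30/2 = 36, R_n = min(1.2×36×8×450, 2.4×27×8×450) = 155.52 kN/bolt; interior L_c = 79 − 30 = 49, R_n = 211.68 kN/bolt. φR_n = 0.75 × (3×155.52 + 6×211.68) = 1302.5 kN.
Tension yield (gross): A_g = 297×8 = 2376 mm². φR_n = 0.90 × 350 × 2376 = 748.4 kN.
Governing: min(2237.7, 1302.5, 748.4) = 748.4 kN → gross-section yield.

748.4 kN (gross-section yield governs)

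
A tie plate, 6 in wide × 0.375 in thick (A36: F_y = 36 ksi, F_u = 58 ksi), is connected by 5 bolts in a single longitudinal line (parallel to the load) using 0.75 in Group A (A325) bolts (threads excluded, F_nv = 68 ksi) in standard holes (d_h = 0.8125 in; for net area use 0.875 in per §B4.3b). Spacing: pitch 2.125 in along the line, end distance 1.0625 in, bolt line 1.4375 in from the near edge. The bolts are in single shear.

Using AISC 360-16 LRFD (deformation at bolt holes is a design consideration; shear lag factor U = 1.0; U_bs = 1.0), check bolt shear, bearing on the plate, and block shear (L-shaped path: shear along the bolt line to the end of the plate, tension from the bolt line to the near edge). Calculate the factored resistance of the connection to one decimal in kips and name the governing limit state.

71.4 kips (block shear governs)

Bolt shear: A_b = π(0.75)²/4 = 0.44179 in². φR_n = 0.75 × 68 × 0.44179 × 5 × 1 = 112.7 kips.
Bearing (0.375 in plate, F_u = 58 ksi): end bolts L_c = 1.0625 − 0.8125/2 = 0.65625, R_n = min(1.2×0.65625×0.375×58, 2.4×0.75×0.375×58) = 17.128 kips/bolt; interior L_c = 2.125 − 0.8125 = 1.3125, R_n = 34.256 kips/bolt. φR_n = 0.75 × (1×17.128 + 4×34.256) = 115.6 kips.
Block shear: shear path 1×[1.0625+4×2.125] = 1×9.5625 in, A_gv = 3.5859, A_nv = 1×(9.5625 − 4.5×0.875)×0.375 = 2.1094 in²; tension to near edge: (1.4375 − 0.5×0.875)×0.375 = 0.375 in². R_n = min(0.6×58×2.1094, 0.6×36×3.5859) + 1.0×58×0.375 = min(73.407, 77.455) + 21.75 = 95.157 kips. φR_n = 0.75 × 95.157 = 71.4 kips.
Governing: min(112.7, 115.6, 71.4) = 71.4 kips → block shear.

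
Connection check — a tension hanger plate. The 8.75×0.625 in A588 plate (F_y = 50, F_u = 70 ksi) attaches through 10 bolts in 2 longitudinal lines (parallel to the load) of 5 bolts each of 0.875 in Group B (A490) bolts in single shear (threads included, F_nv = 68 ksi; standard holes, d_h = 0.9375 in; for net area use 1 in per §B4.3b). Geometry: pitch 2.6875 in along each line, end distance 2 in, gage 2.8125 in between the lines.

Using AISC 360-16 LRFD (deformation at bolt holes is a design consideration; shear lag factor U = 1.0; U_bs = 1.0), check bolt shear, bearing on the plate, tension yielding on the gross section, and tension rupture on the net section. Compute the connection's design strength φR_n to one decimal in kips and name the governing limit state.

Bolt shear: A_b = π(0.875)²/4 = 0.60132 in². φR_n = 0.75 × 68 × 0.60132 × 10 × 1 = 306.7 kips.
Bearing (0.625 in plate, F_u = 70 ksi): end bolts L_c = 2 − 0.9375/2 = 1.53125, R_n = min(1.2×1.53125×0.625×70, 2.4×0.875×0.625×70) = 80.391 kips/bolt; interior L_c = 2.6875 − 0.9375 = 1.75, R_n = 91.875 kips/bolt. φR_n = 0.75 × (2×80.391 + 8×91.875) = 671.8 kips.
Tension yield (gross): A_g = 8.75×0.625 = 5.4688 in². φR_n = 0.90 × 50 × 5.4688 = 246.1 kips.
Tension rupture (net): A_n = (8.75 − 2×1)×0.625 = 4.2188 in² (U = 1.0, A_e = A_n). φR_n = 0.75 × 70 × 4.2188 = 221.5 kips.
Governing: min(306.7, 671.8, 246.1, 221.5) = 221.5 kips → net-section rupture.

221.5 kips (net-section rupture governs)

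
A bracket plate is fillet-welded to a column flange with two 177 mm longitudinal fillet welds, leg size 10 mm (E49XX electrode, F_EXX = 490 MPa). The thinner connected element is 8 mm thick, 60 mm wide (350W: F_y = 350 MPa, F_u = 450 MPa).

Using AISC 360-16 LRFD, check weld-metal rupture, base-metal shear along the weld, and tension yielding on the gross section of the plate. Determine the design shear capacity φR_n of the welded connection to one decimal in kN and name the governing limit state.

Weld metal: throat = 0.707×10 = 7.07 mm, L = 2×177 = 354 mm. φR_n = 0.75 × 0.6 × 490 × 7.07 × 354 = 551.9 kN.
Base metal shear (8 mm plate): yield φR_n = 1.0×0.6×350×8×354 = 594.7 kN; rupture φR_n = 0.75×0.6×450×8×354 = 573.5 kN; take 573.5 kN (rupture).
Tension yield (gross): A_g = 60×8 = 480 mm². φR_n = 0.90 × 350 × 480 = 151.2 kN.
Governing: min(551.9, 573.5, 151.2) = 151.2 kN → gross-section yield.

151.2 kN (gross-section yield governs)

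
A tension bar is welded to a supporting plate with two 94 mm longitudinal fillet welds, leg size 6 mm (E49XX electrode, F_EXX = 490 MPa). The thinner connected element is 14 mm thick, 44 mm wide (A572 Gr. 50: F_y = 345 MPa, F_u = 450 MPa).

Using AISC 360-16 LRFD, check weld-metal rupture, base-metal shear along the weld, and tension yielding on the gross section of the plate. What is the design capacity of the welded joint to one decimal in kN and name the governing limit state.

Weld metal: throat = 0.707×6 = 4.242 mm, L = 2×94 = 188 mm. φR_n = 0.75 × 0.6 × 490 × 4.242 × 188 = 175.8 kN.
Base metal shear (14 mm plate): yield φR_n = 1.0×0.6×345×14×188 = 544.8 kN; rupture φR_n = 0.75×0.6×450×14×188 = 533.0 kN; take 533.0 kN (rupture).
Tension yield (gross): A_g = 44×14 = 616 mm². φR_n = 0.90 × 345 × 616 = 191.3 kN.
Governing: min(175.8, 533.0, 191.3) = 175.8 kN → weld metal.

175.8 kN (weld metal governs)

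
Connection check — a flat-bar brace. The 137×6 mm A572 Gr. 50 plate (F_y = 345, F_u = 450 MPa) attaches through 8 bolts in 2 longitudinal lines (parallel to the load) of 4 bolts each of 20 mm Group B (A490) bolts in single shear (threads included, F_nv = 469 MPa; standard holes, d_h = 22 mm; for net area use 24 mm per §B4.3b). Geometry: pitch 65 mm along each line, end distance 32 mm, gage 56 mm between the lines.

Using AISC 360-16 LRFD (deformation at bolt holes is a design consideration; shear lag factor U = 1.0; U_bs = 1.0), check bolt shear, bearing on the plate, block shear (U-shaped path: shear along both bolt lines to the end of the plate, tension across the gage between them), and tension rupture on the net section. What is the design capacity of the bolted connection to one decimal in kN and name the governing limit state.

Bolt shear: A_b = π(20)²/4 = 314.16 mm². φR_n = 0.75 × 469 × 314.16 × 8 × 1 = 884.0 kN.
Bearing (6 mm plate, F_u = 450 MPa): end bolts L_c = 32 − 22/2 = 21, R_n = min(1.2×21×6×450, 2.4×20×6×450) = 68.04 kN/bolt; interior L_c = 65 − 22 = 43, R_n = 129.6 kN/bolt. φR_n = 0.75 × (2×68.04 + 6×129.6) = 685.3 kN.
Block shear: shear path 2×[32+3×65] = 2×227 mm, A_gv = 2724, A_nv = 2×(227 − 3.5×24)×6 = 1716 mm²; tension across gage: (56 − 1×24)×6 = 192 mm². R_n = min(0.6×450×1716, 0.6×345×2724) + 1.0×450×192 = min(463.32, 563.87) + 86.4 = 549.72 kN. φR_n = 0.75 × 549.72 = 412.3 kN.
Tension rupture (net): A_n = (137 − 2×24)×6 = 534 mm² (U = 1.0, A_e = A_n). φR_n = 0.75 × 450 × 534 = 180.2 kN.
Governing: min(884.0, 685.3, 412.3, 180.2) = 180.2 kN → net-section rupture.

180.2 kN (net-section rupture governs)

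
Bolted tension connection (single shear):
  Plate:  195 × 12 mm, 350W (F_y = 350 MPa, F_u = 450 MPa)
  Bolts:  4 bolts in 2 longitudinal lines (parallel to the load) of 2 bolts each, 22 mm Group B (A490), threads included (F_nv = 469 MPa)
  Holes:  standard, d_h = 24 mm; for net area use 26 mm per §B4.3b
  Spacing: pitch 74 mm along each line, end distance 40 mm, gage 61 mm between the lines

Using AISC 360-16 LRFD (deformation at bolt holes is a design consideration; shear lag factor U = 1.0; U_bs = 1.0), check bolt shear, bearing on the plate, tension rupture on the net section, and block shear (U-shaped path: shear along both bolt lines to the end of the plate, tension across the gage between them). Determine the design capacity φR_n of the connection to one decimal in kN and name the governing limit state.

506.3 kN (block shear governs)

Bolt shear: A_b = π(22)²/4 = 380.13 mm². φR_n = 0.75 × 469 × 380.13 × 4 × 1 = 534.8 kN.
Bearing (12 mm plate, F_u = 450 MPa): end bolts L_c = 40 − 24/2 = 28, R_n = min(1.2×28×12×450, 2.4×22×12×450) = 181.44 kN/bolt; interior L_c = 74 − 24 = 50, R_n = 285.12 kN/bolt. φR_n = 0.75 × (2×181.44 + 2×285.12) = 699.8 kN.
Tension rupture (net): A_n = (195 − 2×26)×12 = 1716 mm² (U = 1.0, A_e = A_n). φR_n = 0.75 × 450 × 1716 = 579.2 kN.
Block shear: shear path 2×[40+1×74] = 2×114 mm, A_gv = 2736, A_nv = 2×(114 − 1.5×26)×12 = 1800 mm²; tension across gage: (61 − 1×26)×12 = 420 mm². R_n = min(0.6×450×1800, 0.6×350×2736) + 1.0×450×420 = min(486, 574.56) + 189 = 675 kN. φR_n = 0.75 × 675 = 506.3 kN.
Governing: min(534.8, 699.8, 579.2, 506.3) = 506.3 kN → block shear.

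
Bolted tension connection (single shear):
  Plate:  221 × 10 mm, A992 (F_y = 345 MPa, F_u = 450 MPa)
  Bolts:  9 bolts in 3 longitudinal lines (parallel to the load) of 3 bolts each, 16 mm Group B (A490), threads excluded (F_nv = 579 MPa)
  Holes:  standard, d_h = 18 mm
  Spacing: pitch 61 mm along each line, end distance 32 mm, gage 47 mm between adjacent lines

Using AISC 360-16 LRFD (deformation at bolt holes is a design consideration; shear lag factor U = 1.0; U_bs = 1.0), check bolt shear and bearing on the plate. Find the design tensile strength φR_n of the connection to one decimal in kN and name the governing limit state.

Bolt shear: A_b = π(16)²/4 = 201.06 mm². φR_n = 0.75 × 579 × 201.06 × 9 × 1 = 785.8 kN.
Bearing (10 mm plate, F_u = 450 MPa): end bolts L_c = 32 − 18/2 = 23, R_n = min(1.2×23×10×450, 2.4×16×10×450) = 124.2 kN/bolt; interior L_c = 61 − 18 = 43, R_n = 172.8 kN/bolt. φR_n = 0.75 × (3×124.2 + 6×172.8) = 1057.1 kN.
Governing: min(785.8, 1057.1) = 785.8 kN → bolt shear.

785.8 kN (bolt shear governs)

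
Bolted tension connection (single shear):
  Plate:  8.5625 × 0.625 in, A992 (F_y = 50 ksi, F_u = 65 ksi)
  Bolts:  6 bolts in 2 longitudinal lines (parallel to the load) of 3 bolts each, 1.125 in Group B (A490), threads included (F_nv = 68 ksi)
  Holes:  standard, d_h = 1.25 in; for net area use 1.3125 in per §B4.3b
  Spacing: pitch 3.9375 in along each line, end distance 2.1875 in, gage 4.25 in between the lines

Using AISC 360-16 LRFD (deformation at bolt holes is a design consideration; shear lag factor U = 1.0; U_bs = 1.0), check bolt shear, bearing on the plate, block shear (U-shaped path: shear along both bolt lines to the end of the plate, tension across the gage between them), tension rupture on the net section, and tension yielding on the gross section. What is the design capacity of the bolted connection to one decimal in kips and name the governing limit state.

180.9 kips (net-section rupture governs)

Bolt shear: A_b = π(1.125)²/4 = 0.99402 in². φR_n = 0.75 × 68 × 0.99402 × 6 × 1 = 304.2 kips.
Bearing (0.625 in plate, F_u = 65 ksi): end bolts L_c = 2.1875 − 1.25/2 = 1.5625, R_n = min(1.2×1.5625×0.625×65, 2.4×1.125×0.625×65) = 76.172 kips/bolt; interior L_c = 3.9375 − 1.25 = 2.6875, R_n = 109.69 kips/bolt. φR_n = 0.75 × (2×76.172 + 4×109.69) = 443.3 kips.
Block shear: shear path 2×[2.1875+2×3.9375] = 2×10.0625 in, A_gv = 12.578, A_nv = 2×(10.0625 − 2.5×1.3125)×0.625 = 8.4766 in²; tension across gage: (4.25 − 1×1.3125)×0.625 = 1.8359 in². R_n = min(0.6×65×8.4766, 0.6×50×12.578) + 1.0×65×1.8359 = min(330.59, 377.34) + 119.33 = 449.92 kips. φR_n = 0.75 × 449.92 = 337.4 kips.
Tension rupture (net): A_n = (8.5625 − 2×1.3125)×0.625 = 3.7109 in² (U = 1.0, A_e = A_n). φR_n = 0.75 × 65 × 3.7109 = 180.9 kips.
Tension yield (gross): A_g = 8.5625×0.625 = 5.3516 in². φR_n = 0.90 × 50 × 5.3516 = 240.8 kips.
Governing: min(304.2, 443.3, 337.4, 180.9, 240.8) = 180.9 kips → net-section rupture.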